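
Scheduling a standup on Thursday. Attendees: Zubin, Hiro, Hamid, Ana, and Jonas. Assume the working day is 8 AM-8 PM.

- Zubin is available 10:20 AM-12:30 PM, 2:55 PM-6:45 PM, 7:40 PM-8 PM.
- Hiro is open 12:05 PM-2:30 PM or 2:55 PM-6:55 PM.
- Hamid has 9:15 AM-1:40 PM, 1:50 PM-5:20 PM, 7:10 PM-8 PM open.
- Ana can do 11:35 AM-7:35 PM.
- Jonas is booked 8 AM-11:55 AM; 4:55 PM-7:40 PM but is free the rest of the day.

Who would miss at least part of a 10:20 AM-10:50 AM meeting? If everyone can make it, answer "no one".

Zubin free: 10:20-12:30, 14:55-18:45, 19:40-20:00.
Hiro free: 12:05-14:30, 14:55-18:55.
Hamid free: 09:15-13:40, 13:50-17:20, 19:10-20:00.
Ana free: 11:35-19:35.
Jonas free: 11:55-16:55, 19:40-20:00 (invert busy blocks within the working day).
Zubin: free for 10:20-10:50. Hiro: not fully free for 10:20-10:50. Hamid: free for 10:20-10:50. Ana: not fully free for 10:20-10:50. Jonas: not fully free for 10:20-10:50.

Ana, Hiro, Jonas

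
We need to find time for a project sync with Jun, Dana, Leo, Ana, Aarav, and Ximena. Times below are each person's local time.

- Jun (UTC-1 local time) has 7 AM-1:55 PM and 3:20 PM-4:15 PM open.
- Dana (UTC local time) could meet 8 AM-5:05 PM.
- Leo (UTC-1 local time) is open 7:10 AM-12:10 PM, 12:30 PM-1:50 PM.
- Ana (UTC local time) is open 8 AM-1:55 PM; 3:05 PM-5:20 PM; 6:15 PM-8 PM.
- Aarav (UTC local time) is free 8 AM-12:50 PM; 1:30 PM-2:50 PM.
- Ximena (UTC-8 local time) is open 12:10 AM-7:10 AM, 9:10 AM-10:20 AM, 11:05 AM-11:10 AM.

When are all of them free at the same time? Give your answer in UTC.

Jun in UTC: 08:00-14:55, 16:20-17:15 (add 1h to convert from UTC-1).
Dana in UTC: 08:00-17:05.
Leo in UTC: 08:10-13:10, 13:30-14:50 (add 1h to convert from UTC-1).
Ana in UTC: 08:00-13:55, 15:05-17:20, 18:15-20:00.
Aarav in UTC: 08:00-12:50, 13:30-14:50.
Ximena in UTC: 08:10-15:10, 17:10-18:20, 19:05-19:10 (add 8h to convert from UTC-8).
Jun ∩ Dana: 08:00-14:55, 16:20-17:05.
Jun ∩ Dana ∩ Leo: 08:10-13:10, 13:30-14:50.
Jun ∩ Dana ∩ Leo ∩ Ana: 08:10-13:10, 13:30-13:55.
Jun ∩ Dana ∩ Leo ∩ Ana ∩ Aarav: 08:10-12:50, 13:30-13:55.
Jun ∩ Dana ∩ Leo ∩ Ana ∩ Aarav ∩ Ximena: 08:10-12:50, 13:30-13:55.

08:10-12:50, 13:30-13:55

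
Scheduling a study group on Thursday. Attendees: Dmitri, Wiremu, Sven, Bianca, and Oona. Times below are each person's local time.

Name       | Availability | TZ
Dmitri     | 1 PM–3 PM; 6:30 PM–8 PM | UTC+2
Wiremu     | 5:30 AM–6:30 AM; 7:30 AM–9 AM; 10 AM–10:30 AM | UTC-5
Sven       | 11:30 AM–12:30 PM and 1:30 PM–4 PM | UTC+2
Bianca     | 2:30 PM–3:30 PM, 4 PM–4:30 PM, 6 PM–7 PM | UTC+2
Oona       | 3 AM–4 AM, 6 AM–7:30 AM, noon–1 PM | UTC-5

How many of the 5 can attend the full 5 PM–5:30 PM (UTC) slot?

2

Dmitri in UTC: 11:00-13:00, 16:30-18:00 (subtract 2h to convert from UTC+2).
Wiremu in UTC: 10:30-11:30, 12:30-14:00, 15:00-15:30 (add 5h to convert from UTC-5).
Sven in UTC: 09:30-10:30, 11:30-14:00 (subtract 2h to convert from UTC+2).
Bianca in UTC: 12:30-13:30, 14:00-14:30, 16:00-17:00 (subtract 2h to convert from UTC+2).
Oona in UTC: 08:00-09:00, 11:00-12:30, 17:00-18:00 (add 5h to convert from UTC-5).
Dmitri and Oona can make the full 17:00-17:30 slot — that's 2.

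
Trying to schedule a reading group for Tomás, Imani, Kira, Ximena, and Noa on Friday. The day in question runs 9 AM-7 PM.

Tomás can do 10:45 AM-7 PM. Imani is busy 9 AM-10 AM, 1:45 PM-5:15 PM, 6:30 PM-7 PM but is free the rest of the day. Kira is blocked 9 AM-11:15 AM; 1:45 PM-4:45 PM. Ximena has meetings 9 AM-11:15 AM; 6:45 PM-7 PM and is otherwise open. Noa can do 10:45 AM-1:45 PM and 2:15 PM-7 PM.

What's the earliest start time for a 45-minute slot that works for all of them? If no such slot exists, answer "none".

11:15

Tomás free: 10:45-19:00.
Imani free: 10:00-13:45, 17:15-18:30 (invert busy blocks within the working day).
Kira free: 11:15-13:45, 16:45-19:00 (invert busy blocks within the working day).
Ximena free: 11:15-18:45 (invert busy blocks within the working day).
Noa free: 10:45-13:45, 14:15-19:00.
Tomás ∩ Imani: 10:45-13:45, 17:15-18:30.
Tomás ∩ Imani ∩ Kira: 11:15-13:45, 17:15-18:30.
Tomás ∩ Imani ∩ Kira ∩ Ximena: 11:15-13:45, 17:15-18:30.
Tomás ∩ Imani ∩ Kira ∩ Ximena ∩ Noa: 11:15-13:45, 17:15-18:30.
Those are the intersection windows.
The first common window of at least 45 minutes is 11:15-13:45, so the earliest start is 11:15.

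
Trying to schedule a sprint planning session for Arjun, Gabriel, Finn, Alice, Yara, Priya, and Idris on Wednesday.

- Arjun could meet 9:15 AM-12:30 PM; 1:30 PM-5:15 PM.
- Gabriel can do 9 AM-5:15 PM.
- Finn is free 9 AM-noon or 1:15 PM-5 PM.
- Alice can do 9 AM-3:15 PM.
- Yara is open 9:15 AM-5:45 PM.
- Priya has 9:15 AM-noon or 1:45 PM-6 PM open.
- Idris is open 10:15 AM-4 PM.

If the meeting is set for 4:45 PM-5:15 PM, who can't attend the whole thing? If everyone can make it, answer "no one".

Arjun: free for 16:45-17:15. Gabriel: free for 16:45-17:15. Finn: not fully free for 16:45-17:15. Alice: not fully free for 16:45-17:15. Yara: free for 16:45-17:15. Priya: free for 16:45-17:15. Idris: not fully free for 16:45-17:15.

Alice, Finn, Idris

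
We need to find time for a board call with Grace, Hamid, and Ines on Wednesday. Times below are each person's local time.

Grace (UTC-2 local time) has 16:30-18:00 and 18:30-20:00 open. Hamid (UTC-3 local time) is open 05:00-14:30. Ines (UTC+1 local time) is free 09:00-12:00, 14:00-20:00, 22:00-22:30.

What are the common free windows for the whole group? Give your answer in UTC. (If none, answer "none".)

none

Grace in UTC: 18:30-20:00, 20:30-22:00 (add 2h to convert from UTC-2).
Hamid in UTC: 08:00-17:30 (add 3h to convert from UTC-3).
Ines in UTC: 08:00-11:00, 13:00-19:00, 21:00-21:30 (subtract 1h to convert from UTC+1).
Grace ∩ Hamid: ∅.
Grace ∩ Hamid ∩ Ines: ∅.
There is no time when everyone is free.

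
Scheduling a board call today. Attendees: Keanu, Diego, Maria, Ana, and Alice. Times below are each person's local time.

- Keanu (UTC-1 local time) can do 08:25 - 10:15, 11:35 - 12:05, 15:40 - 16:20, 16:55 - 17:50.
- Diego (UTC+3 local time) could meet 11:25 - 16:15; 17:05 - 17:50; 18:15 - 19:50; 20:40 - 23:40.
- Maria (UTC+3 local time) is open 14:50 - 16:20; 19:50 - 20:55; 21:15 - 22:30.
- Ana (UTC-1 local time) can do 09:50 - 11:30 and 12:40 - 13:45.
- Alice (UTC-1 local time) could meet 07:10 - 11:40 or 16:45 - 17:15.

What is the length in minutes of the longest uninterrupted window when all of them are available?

0

Keanu in UTC: 09:25-11:15, 12:35-13:05, 16:40-17:20, 17:55-18:50 (add 1h to convert from UTC-1).
Diego in UTC: 08:25-13:15, 14:05-14:50, 15:15-16:50, 17:40-20:40 (subtract 3h to convert from UTC+3).
Maria in UTC: 11:50-13:20, 16:50-17:55, 18:15-19:30 (subtract 3h to convert from UTC+3).
Ana in UTC: 10:50-12:30, 13:40-14:45 (add 1h to convert from UTC-1).
Alice in UTC: 08:10-12:40, 17:45-18:15 (add 1h to convert from UTC-1).
Keanu ∩ Diego: 09:25-11:15, 12:35-13:05, 16:40-16:50, 17:55-18:50.
Keanu ∩ Diego ∩ Maria: 12:35-13:05, 18:15-18:50.
Keanu ∩ Diego ∩ Maria ∩ Ana: ∅.
Keanu ∩ Diego ∩ Maria ∩ Ana ∩ Alice: ∅.
There is no time when everyone is free.
No common window exists, so the longest block is 0 minutes.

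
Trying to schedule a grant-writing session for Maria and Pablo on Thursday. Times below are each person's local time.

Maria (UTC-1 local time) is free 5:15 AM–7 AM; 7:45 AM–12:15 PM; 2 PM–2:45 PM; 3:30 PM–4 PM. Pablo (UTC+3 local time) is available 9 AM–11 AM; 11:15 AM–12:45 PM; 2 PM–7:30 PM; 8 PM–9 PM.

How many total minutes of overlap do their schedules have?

Maria in UTC: 06:15-08:00, 08:45-13:15, 15:00-15:45, 16:30-17:00 (add 1h to convert from UTC-1).
Pablo in UTC: 06:00-08:00, 08:15-09:45, 11:00-16:30, 17:00-18:00 (subtract 3h to convert from UTC+3).
Maria ∩ Pablo: 06:15-08:00, 08:45-09:45, 11:00-13:15, 15:00-15:45.
Summing the common windows: 105 + 60 + 135 + 45 = 345 minutes.

345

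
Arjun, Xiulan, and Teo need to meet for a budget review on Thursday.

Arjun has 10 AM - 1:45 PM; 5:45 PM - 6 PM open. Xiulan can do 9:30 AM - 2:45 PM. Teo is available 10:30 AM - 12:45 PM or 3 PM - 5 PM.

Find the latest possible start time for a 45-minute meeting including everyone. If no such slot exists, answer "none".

Arjun ∩ Xiulan: 10:00-13:45.
Arjun ∩ Xiulan ∩ Teo: 10:30-12:45.
The last common window of at least 45 minutes is 10:30-12:45; a 45-minute meeting can start as late as 12:00 and still end by 12:45.

12:00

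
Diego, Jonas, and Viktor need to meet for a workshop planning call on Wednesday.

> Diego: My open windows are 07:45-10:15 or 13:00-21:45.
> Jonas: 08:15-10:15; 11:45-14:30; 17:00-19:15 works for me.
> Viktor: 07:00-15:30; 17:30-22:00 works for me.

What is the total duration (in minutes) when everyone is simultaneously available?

Diego ∩ Jonas: 08:15-10:15, 13:00-14:30, 17:00-19:15.
Diego ∩ Jonas ∩ Viktor: 08:15-10:15, 13:00-14:30, 17:30-19:15.
Summing the common windows: 120 + 90 + 105 = 315 minutes.

315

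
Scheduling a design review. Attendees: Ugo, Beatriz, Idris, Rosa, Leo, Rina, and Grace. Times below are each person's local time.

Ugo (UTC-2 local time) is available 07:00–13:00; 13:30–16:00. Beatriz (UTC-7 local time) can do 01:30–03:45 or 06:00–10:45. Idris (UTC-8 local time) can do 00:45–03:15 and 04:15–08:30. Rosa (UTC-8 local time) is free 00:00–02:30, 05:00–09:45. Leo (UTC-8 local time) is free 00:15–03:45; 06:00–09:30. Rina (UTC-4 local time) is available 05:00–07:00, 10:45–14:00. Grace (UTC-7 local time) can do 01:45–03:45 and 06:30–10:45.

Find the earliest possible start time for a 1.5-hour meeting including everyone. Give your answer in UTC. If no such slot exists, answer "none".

09:00

Ugo in UTC: 09:00-15:00, 15:30-18:00 (add 2h to convert from UTC-2).
Beatriz in UTC: 08:30-10:45, 13:00-17:45 (add 7h to convert from UTC-7).
Idris in UTC: 08:45-11:15, 12:15-16:30 (add 8h to convert from UTC-8).
Rosa in UTC: 08:00-10:30, 13:00-17:45 (add 8h to convert from UTC-8).
Leo in UTC: 08:15-11:45, 14:00-17:30 (add 8h to convert from UTC-8).
Rina in UTC: 09:00-11:00, 14:45-18:00 (add 4h to convert from UTC-4).
Grace in UTC: 08:45-10:45, 13:30-17:45 (add 7h to convert from UTC-7).
Ugo ∩ Beatriz: 09:00-10:45, 13:00-15:00, 15:30-17:45.
Ugo ∩ Beatriz ∩ Idris: 09:00-10:45, 13:00-15:00, 15:30-16:30.
Ugo ∩ Beatriz ∩ Idris ∩ Rosa: 09:00-10:30, 13:00-15:00, 15:30-16:30.
Ugo ∩ Beatriz ∩ Idris ∩ Rosa ∩ Leo: 09:00-10:30, 14:00-15:00, 15:30-16:30.
Ugo ∩ Beatriz ∩ Idris ∩ Rosa ∩ Leo ∩ Rina: 09:00-10:30, 14:45-15:00, 15:30-16:30.
Ugo ∩ Beatriz ∩ Idris ∩ Rosa ∩ Leo ∩ Rina ∩ Grace: 09:00-10:30, 14:45-15:00, 15:30-16:30.
The first common window of at least 90 minutes is 09:00-10:30, so the earliest start is 09:00.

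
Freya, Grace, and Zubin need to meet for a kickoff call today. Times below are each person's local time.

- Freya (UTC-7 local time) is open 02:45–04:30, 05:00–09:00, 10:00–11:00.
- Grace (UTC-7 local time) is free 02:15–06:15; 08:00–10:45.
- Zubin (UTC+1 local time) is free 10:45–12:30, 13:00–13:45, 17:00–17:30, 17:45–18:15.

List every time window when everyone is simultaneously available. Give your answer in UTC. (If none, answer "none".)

Freya in UTC: 09:45-11:30, 12:00-16:00, 17:00-18:00 (add 7h to convert from UTC-7).
Grace in UTC: 09:15-13:15, 15:00-17:45 (add 7h to convert from UTC-7).
Zubin in UTC: 09:45-11:30, 12:00-12:45, 16:00-16:30, 16:45-17:15 (subtract 1h to convert from UTC+1).
Freya ∩ Grace: 09:45-11:30, 12:00-13:15, 15:00-16:00, 17:00-17:45.
Freya ∩ Grace ∩ Zubin: 09:45-11:30, 12:00-12:45, 17:00-17:15.

09:45-11:30, 12:00-12:45, 17:00-17:15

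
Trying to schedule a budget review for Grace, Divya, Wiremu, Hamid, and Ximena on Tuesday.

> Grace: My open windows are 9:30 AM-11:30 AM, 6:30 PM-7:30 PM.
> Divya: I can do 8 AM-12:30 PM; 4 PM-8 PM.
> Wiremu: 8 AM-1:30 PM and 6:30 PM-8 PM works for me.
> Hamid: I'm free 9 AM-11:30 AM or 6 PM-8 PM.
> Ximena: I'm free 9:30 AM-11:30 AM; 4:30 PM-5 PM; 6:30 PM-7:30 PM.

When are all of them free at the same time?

Grace ∩ Divya: 09:30-11:30, 18:30-19:30.
Grace ∩ Divya ∩ Wiremu: 09:30-11:30, 18:30-19:30.
Grace ∩ Divya ∩ Wiremu ∩ Hamid: 09:30-11:30, 18:30-19:30.
Grace ∩ Divya ∩ Wiremu ∩ Hamid ∩ Ximena: 09:30-11:30, 18:30-19:30.

09:30-11:30, 18:30-19:30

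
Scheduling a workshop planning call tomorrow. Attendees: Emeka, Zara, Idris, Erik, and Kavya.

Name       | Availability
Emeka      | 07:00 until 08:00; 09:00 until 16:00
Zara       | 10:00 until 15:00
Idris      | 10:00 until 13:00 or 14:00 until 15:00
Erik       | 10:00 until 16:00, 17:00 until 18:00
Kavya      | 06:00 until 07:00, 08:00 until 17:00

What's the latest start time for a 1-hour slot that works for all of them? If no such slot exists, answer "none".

14:00

Emeka ∩ Zara: 10:00-15:00.
Emeka ∩ Zara ∩ Idris: 10:00-13:00, 14:00-15:00.
Emeka ∩ Zara ∩ Idris ∩ Erik: 10:00-13:00, 14:00-15:00.
Emeka ∩ Zara ∩ Idris ∩ Erik ∩ Kavya: 10:00-13:00, 14:00-15:00.
The last common window of at least 60 minutes is 14:00-15:00; a 60-minute meeting can start as late as 14:00 and still end by 15:00.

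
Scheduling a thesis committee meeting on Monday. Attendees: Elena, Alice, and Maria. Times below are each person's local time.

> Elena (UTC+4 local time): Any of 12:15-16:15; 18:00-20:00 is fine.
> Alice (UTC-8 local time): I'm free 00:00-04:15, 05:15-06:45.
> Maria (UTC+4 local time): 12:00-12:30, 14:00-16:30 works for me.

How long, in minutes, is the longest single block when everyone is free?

135

Elena in UTC: 08:15-12:15, 14:00-16:00 (subtract 4h to convert from UTC+4).
Alice in UTC: 08:00-12:15, 13:15-14:45 (add 8h to convert from UTC-8).
Maria in UTC: 08:00-08:30, 10:00-12:30 (subtract 4h to convert from UTC+4).
Elena ∩ Alice: 08:15-12:15, 14:00-14:45.
Elena ∩ Alice ∩ Maria: 08:15-08:30, 10:00-12:15.
The longest is 10:00-12:15 at 135 minutes.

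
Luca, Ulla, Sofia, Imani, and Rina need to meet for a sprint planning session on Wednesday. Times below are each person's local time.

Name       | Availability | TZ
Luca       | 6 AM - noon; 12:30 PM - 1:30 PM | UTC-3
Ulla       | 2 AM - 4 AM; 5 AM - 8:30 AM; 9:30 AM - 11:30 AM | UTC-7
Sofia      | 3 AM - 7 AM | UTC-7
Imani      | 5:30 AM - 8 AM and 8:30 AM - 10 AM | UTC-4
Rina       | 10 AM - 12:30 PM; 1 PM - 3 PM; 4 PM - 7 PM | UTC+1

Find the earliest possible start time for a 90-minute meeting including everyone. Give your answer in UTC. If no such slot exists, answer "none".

Luca in UTC: 09:00-15:00, 15:30-16:30 (add 3h to convert from UTC-3).
Ulla in UTC: 09:00-11:00, 12:00-15:30, 16:30-18:30 (add 7h to convert from UTC-7).
Sofia in UTC: 10:00-14:00 (add 7h to convert from UTC-7).
Imani in UTC: 09:30-12:00, 12:30-14:00 (add 4h to convert from UTC-4).
Rina in UTC: 09:00-11:30, 12:00-14:00, 15:00-18:00 (subtract 1h to convert from UTC+1).
Luca ∩ Ulla: 09:00-11:00, 12:00-15:00.
Luca ∩ Ulla ∩ Sofia: 10:00-11:00, 12:00-14:00.
Luca ∩ Ulla ∩ Sofia ∩ Imani: 10:00-11:00, 12:30-14:00.
Luca ∩ Ulla ∩ Sofia ∩ Imani ∩ Rina: 10:00-11:00, 12:30-14:00.
The first common window of at least 90 minutes is 12:30-14:00, so the earliest start is 12:30.

12:30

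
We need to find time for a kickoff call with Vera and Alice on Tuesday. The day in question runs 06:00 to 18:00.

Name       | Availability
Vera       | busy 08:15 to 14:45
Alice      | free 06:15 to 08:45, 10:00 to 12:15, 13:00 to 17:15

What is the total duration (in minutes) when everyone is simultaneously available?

Vera free: 06:00-08:15, 14:45-18:00 (invert busy blocks within the working day).
Alice free: 06:15-08:45, 10:00-12:15, 13:00-17:15.
Vera ∩ Alice: 06:15-08:15, 14:45-17:15.
Summing the common windows: 120 + 150 = 270 minutes.

270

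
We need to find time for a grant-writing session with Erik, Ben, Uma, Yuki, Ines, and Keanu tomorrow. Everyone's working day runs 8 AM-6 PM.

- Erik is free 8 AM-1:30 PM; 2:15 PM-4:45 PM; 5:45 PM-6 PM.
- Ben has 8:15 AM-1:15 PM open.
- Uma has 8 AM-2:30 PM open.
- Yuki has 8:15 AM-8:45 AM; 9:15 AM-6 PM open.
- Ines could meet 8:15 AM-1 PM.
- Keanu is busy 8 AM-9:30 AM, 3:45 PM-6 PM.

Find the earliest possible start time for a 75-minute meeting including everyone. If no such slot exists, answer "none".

Erik free: 08:00-13:30, 14:15-16:45, 17:45-18:00.
Ben free: 08:15-13:15.
Uma free: 08:00-14:30.
Yuki free: 08:15-08:45, 09:15-18:00.
Ines free: 08:15-13:00.
Keanu free: 09:30-15:45 (invert busy blocks within the working day).
Erik ∩ Ben: 08:15-13:15.
Erik ∩ Ben ∩ Uma: 08:15-13:15.
Erik ∩ Ben ∩ Uma ∩ Yuki: 08:15-08:45, 09:15-13:15.
Erik ∩ Ben ∩ Uma ∩ Yuki ∩ Ines: 08:15-08:45, 09:15-13:00.
Erik ∩ Ben ∩ Uma ∩ Yuki ∩ Ines ∩ Keanu: 09:30-13:00.
Those are the intersection windows.
The first common window of at least 75 minutes is 09:30-13:00, so the earliest start is 09:30.

09:30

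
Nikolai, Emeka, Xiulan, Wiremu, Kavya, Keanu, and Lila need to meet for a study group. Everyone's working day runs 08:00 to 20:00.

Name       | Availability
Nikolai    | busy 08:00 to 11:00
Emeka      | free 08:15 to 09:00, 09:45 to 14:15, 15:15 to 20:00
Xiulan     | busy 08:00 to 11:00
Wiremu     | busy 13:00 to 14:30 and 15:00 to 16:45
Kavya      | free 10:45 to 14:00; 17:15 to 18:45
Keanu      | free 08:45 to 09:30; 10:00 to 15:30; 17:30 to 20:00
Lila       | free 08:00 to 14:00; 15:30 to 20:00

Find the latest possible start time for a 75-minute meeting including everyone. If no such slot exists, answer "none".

17:30

Nikolai free: 11:00-20:00 (invert busy blocks within the working day).
Emeka free: 08:15-09:00, 09:45-14:15, 15:15-20:00.
Xiulan free: 11:00-20:00 (invert busy blocks within the working day).
Wiremu free: 08:00-13:00, 14:30-15:00, 16:45-20:00 (invert busy blocks within the working day).
Kavya free: 10:45-14:00, 17:15-18:45.
Keanu free: 08:45-09:30, 10:00-15:30, 17:30-20:00.
Lila free: 08:00-14:00, 15:30-20:00.
Nikolai ∩ Emeka: 11:00-14:15, 15:15-20:00.
Nikolai ∩ Emeka ∩ Xiulan: 11:00-14:15, 15:15-20:00.
Nikolai ∩ Emeka ∩ Xiulan ∩ Wiremu: 11:00-13:00, 16:45-20:00.
Nikolai ∩ Emeka ∩ Xiulan ∩ Wiremu ∩ Kavya: 11:00-13:00, 17:15-18:45.
Nikolai ∩ Emeka ∩ Xiulan ∩ Wiremu ∩ Kavya ∩ Keanu: 11:00-13:00, 17:30-18:45.
Nikolai ∩ Emeka ∩ Xiulan ∩ Wiremu ∩ Kavya ∩ Keanu ∩ Lila: 11:00-13:00, 17:30-18:45.
The last common window of at least 75 minutes is 17:30-18:45; a 75-minute meeting can start as late as 17:30 and still end by 18:45.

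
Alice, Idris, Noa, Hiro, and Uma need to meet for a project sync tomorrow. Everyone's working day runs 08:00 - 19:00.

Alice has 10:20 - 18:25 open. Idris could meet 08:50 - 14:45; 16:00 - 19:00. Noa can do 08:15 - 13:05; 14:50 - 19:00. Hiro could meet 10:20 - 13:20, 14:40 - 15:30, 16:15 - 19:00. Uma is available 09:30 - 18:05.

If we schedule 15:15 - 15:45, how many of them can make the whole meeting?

3

Alice, Noa, and Uma can make the full 15:15-15:45 slot — that's 3.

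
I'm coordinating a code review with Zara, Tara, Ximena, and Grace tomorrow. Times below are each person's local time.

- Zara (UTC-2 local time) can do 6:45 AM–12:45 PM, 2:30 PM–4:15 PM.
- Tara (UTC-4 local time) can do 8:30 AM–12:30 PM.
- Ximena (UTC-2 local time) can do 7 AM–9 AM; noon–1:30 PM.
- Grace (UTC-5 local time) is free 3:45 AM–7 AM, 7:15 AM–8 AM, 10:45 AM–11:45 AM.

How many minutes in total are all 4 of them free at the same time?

0

Zara in UTC: 08:45-14:45, 16:30-18:15 (add 2h to convert from UTC-2).
Tara in UTC: 12:30-16:30 (add 4h to convert from UTC-4).
Ximena in UTC: 09:00-11:00, 14:00-15:30 (add 2h to convert from UTC-2).
Grace in UTC: 08:45-12:00, 12:15-13:00, 15:45-16:45 (add 5h to convert from UTC-5).
Zara ∩ Tara: 12:30-14:45.
Zara ∩ Tara ∩ Ximena: 14:00-14:45.
Zara ∩ Tara ∩ Ximena ∩ Grace: ∅.
There is no time when everyone is free.
There is no common window, so the total is 0 minutes.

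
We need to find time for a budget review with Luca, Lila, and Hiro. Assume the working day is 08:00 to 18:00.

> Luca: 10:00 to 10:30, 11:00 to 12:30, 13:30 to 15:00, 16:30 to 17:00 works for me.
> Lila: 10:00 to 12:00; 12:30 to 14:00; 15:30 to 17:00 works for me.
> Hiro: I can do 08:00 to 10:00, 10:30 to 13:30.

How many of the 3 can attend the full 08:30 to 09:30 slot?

1

Hiro can make the full 08:30-09:30 slot — that's 1.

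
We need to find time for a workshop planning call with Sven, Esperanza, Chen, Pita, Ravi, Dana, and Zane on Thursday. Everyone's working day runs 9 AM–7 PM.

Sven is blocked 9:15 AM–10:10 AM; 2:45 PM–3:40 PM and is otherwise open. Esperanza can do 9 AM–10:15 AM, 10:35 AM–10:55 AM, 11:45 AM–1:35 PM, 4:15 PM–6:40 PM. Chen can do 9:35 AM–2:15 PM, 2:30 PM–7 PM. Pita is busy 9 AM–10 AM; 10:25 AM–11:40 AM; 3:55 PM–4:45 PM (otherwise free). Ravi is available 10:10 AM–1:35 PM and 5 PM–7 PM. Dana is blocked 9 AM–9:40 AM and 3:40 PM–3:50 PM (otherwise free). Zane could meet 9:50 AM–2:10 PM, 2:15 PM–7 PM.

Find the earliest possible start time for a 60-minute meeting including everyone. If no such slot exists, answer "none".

11:45

Sven free: 09:00-09:15, 10:10-14:45, 15:40-19:00 (invert busy blocks within the working day).
Esperanza free: 09:00-10:15, 10:35-10:55, 11:45-13:35, 16:15-18:40.
Chen free: 09:35-14:15, 14:30-19:00.
Pita free: 10:00-10:25, 11:40-15:55, 16:45-19:00 (invert busy blocks within the working day).
Ravi free: 10:10-13:35, 17:00-19:00.
Dana free: 09:40-15:40, 15:50-19:00 (invert busy blocks within the working day).
Zane free: 09:50-14:10, 14:15-19:00.
Sven ∩ Esperanza: 09:00-09:15, 10:10-10:15, 10:35-10:55, 11:45-13:35, 16:15-18:40.
Sven ∩ Esperanza ∩ Chen: 10:10-10:15, 10:35-10:55, 11:45-13:35, 16:15-18:40.
Sven ∩ Esperanza ∩ Chen ∩ Pita: 10:10-10:15, 11:45-13:35, 16:45-18:40.
Sven ∩ Esperanza ∩ Chen ∩ Pita ∩ Ravi: 10:10-10:15, 11:45-13:35, 17:00-18:40.
Sven ∩ Esperanza ∩ Chen ∩ Pita ∩ Ravi ∩ Dana: 10:10-10:15, 11:45-13:35, 17:00-18:40.
Sven ∩ Esperanza ∩ Chen ∩ Pita ∩ Ravi ∩ Dana ∩ Zane: 10:10-10:15, 11:45-13:35, 17:00-18:40.
So the common availability across everyone is 10:10-10:15, 11:45-13:35, 17:00-18:40.
The first common window of at least 60 minutes is 11:45-13:35, so the earliest start is 11:45.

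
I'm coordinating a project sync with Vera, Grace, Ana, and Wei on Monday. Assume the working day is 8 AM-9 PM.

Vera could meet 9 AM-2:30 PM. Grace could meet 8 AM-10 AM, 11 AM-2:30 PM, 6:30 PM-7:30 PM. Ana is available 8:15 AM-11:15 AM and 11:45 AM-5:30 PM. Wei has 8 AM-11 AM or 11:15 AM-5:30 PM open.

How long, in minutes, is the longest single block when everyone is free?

165

Vera ∩ Grace: 09:00-10:00, 11:00-14:30.
Vera ∩ Grace ∩ Ana: 09:00-10:00, 11:00-11:15, 11:45-14:30.
Vera ∩ Grace ∩ Ana ∩ Wei: 09:00-10:00, 11:45-14:30.
The longest is 11:45-14:30 at 165 minutes.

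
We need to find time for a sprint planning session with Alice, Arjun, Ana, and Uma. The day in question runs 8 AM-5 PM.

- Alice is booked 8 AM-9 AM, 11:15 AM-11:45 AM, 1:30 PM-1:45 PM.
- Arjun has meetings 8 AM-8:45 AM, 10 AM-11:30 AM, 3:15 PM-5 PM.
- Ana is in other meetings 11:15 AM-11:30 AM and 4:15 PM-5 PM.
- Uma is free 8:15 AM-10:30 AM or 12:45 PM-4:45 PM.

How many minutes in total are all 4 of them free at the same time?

Alice free: 09:00-11:15, 11:45-13:30, 13:45-17:00 (invert busy blocks within the working day).
Arjun free: 08:45-10:00, 11:30-15:15 (invert busy blocks within the working day).
Ana free: 08:00-11:15, 11:30-16:15 (invert busy blocks within the working day).
Uma free: 08:15-10:30, 12:45-16:45.
Alice ∩ Arjun: 09:00-10:00, 11:45-13:30, 13:45-15:15.
Alice ∩ Arjun ∩ Ana: 09:00-10:00, 11:45-13:30, 13:45-15:15.
Alice ∩ Arjun ∩ Ana ∩ Uma: 09:00-10:00, 12:45-13:30, 13:45-15:15.
Summing the common windows: 60 + 45 + 90 = 195 minutes.

195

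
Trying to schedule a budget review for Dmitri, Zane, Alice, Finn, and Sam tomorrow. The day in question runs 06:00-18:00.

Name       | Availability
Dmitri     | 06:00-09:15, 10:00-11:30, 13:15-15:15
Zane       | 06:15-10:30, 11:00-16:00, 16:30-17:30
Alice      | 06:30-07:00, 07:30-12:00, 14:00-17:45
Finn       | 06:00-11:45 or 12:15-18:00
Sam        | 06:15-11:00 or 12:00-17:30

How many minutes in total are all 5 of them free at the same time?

240

Dmitri ∩ Zane: 06:15-09:15, 10:00-10:30, 11:00-11:30, 13:15-15:15.
Dmitri ∩ Zane ∩ Alice: 06:30-07:00, 07:30-09:15, 10:00-10:30, 11:00-11:30, 14:00-15:15.
Dmitri ∩ Zane ∩ Alice ∩ Finn: 06:30-07:00, 07:30-09:15, 10:00-10:30, 11:00-11:30, 14:00-15:15.
Dmitri ∩ Zane ∩ Alice ∩ Finn ∩ Sam: 06:30-07:00, 07:30-09:15, 10:00-10:30, 14:00-15:15.
Summing the common windows: 30 + 105 + 30 + 75 = 240 minutes.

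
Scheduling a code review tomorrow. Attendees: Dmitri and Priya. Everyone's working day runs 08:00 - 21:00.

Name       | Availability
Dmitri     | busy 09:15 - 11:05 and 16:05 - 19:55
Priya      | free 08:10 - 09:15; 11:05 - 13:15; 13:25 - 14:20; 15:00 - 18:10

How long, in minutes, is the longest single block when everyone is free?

Dmitri free: 08:00-09:15, 11:05-16:05, 19:55-21:00 (invert busy blocks within the working day).
Priya free: 08:10-09:15, 11:05-13:15, 13:25-14:20, 15:00-18:10.
Dmitri ∩ Priya: 08:10-09:15, 11:05-13:15, 13:25-14:20, 15:00-16:05.
The longest is 11:05-13:15 at 130 minutes.

130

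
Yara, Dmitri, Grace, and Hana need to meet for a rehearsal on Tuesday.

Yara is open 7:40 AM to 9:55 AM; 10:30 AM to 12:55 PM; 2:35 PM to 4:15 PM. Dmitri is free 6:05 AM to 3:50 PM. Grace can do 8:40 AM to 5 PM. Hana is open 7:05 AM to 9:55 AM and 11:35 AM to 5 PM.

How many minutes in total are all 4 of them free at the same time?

Yara ∩ Dmitri: 07:40-09:55, 10:30-12:55, 14:35-15:50.
Yara ∩ Dmitri ∩ Grace: 08:40-09:55, 10:30-12:55, 14:35-15:50.
Yara ∩ Dmitri ∩ Grace ∩ Hana: 08:40-09:55, 11:35-12:55, 14:35-15:50.
Summing the common windows: 75 + 80 + 75 = 230 minutes.

230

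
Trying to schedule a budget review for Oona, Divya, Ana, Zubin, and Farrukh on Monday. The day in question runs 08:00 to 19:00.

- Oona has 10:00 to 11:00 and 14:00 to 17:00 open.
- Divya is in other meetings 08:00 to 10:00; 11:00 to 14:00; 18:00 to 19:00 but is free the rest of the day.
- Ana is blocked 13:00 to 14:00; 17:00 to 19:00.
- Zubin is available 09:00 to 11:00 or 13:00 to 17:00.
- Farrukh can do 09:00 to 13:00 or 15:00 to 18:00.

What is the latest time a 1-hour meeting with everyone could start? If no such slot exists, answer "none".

16:00

Oona free: 10:00-11:00, 14:00-17:00.
Divya free: 10:00-11:00, 14:00-18:00 (invert busy blocks within the working day).
Ana free: 08:00-13:00, 14:00-17:00 (invert busy blocks within the working day).
Zubin free: 09:00-11:00, 13:00-17:00.
Farrukh free: 09:00-13:00, 15:00-18:00.
Oona ∩ Divya: 10:00-11:00, 14:00-17:00.
Oona ∩ Divya ∩ Ana: 10:00-11:00, 14:00-17:00.
Oona ∩ Divya ∩ Ana ∩ Zubin: 10:00-11:00, 14:00-17:00.
Oona ∩ Divya ∩ Ana ∩ Zubin ∩ Farrukh: 10:00-11:00, 15:00-17:00.
So the common availability across everyone is 10:00-11:00, 15:00-17:00.
The last common window of at least 60 minutes is 15:00-17:00; a 60-minute meeting can start as late as 16:00 and still end by 17:00.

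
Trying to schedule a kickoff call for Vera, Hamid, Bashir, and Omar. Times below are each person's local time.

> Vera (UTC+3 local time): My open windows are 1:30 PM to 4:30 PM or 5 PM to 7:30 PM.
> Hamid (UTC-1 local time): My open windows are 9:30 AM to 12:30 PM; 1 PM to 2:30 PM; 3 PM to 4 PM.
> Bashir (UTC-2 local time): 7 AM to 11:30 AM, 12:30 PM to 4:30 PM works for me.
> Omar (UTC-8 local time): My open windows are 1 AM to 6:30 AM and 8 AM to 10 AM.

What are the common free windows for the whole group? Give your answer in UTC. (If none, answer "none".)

10:30-13:30, 16:00-16:30

Vera in UTC: 10:30-13:30, 14:00-16:30 (subtract 3h to convert from UTC+3).
Hamid in UTC: 10:30-13:30, 14:00-15:30, 16:00-17:00 (add 1h to convert from UTC-1).
Bashir in UTC: 09:00-13:30, 14:30-18:30 (add 2h to convert from UTC-2).
Omar in UTC: 09:00-14:30, 16:00-18:00 (add 8h to convert from UTC-8).
Vera ∩ Hamid: 10:30-13:30, 14:00-15:30, 16:00-16:30.
Vera ∩ Hamid ∩ Bashir: 10:30-13:30, 14:30-15:30, 16:00-16:30.
Vera ∩ Hamid ∩ Bashir ∩ Omar: 10:30-13:30, 16:00-16:30.
So the common availability across everyone is 10:30-13:30, 16:00-16:30.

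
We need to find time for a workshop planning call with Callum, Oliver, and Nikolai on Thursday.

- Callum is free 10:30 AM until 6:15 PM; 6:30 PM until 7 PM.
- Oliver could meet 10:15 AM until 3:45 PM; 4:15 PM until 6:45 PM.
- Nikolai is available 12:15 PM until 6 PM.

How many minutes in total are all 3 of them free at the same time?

315

Callum ∩ Oliver: 10:30-15:45, 16:15-18:15, 18:30-18:45.
Callum ∩ Oliver ∩ Nikolai: 12:15-15:45, 16:15-18:00.
Summing the common windows: 210 + 105 = 315 minutes.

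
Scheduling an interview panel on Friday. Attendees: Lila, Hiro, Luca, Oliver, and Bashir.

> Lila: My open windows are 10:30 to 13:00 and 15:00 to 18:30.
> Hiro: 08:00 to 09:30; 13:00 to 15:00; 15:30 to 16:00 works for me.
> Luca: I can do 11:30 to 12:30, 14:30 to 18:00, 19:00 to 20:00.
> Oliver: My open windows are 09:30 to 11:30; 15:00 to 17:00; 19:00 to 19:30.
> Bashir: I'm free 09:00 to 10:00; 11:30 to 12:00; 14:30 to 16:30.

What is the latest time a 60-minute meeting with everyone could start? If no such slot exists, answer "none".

Lila ∩ Hiro: 15:30-16:00.
Lila ∩ Hiro ∩ Luca: 15:30-16:00.
Lila ∩ Hiro ∩ Luca ∩ Oliver: 15:30-16:00.
Lila ∩ Hiro ∩ Luca ∩ Oliver ∩ Bashir: 15:30-16:00.
No common window is at least 60 minutes long.

none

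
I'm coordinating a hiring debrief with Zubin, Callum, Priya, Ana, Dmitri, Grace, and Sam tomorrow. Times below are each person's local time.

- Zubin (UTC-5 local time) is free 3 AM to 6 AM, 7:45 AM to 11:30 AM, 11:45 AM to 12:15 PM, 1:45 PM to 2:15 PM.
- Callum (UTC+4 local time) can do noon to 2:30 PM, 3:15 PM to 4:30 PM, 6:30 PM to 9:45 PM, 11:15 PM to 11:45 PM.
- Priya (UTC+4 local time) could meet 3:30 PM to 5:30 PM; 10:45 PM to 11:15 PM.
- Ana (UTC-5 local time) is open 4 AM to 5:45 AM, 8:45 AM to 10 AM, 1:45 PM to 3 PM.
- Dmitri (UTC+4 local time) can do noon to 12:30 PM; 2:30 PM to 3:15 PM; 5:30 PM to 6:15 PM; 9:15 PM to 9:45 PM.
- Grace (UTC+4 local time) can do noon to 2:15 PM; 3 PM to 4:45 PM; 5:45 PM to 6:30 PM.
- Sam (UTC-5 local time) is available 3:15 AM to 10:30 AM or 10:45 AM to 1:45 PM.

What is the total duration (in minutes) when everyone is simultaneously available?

0

Zubin in UTC: 08:00-11:00, 12:45-16:30, 16:45-17:15, 18:45-19:15 (add 5h to convert from UTC-5).
Callum in UTC: 08:00-10:30, 11:15-12:30, 14:30-17:45, 19:15-19:45 (subtract 4h to convert from UTC+4).
Priya in UTC: 11:30-13:30, 18:45-19:15 (subtract 4h to convert from UTC+4).
Ana in UTC: 09:00-10:45, 13:45-15:00, 18:45-20:00 (add 5h to convert from UTC-5).
Dmitri in UTC: 08:00-08:30, 10:30-11:15, 13:30-14:15, 17:15-17:45 (subtract 4h to convert from UTC+4).
Grace in UTC: 08:00-10:15, 11:00-12:45, 13:45-14:30 (subtract 4h to convert from UTC+4).
Sam in UTC: 08:15-15:30, 15:45-18:45 (add 5h to convert from UTC-5).
Zubin ∩ Callum: 08:00-10:30, 14:30-16:30, 16:45-17:15.
Zubin ∩ Callum ∩ Priya: ∅.
Zubin ∩ Callum ∩ Priya ∩ Ana: ∅.
Zubin ∩ Callum ∩ Priya ∩ Ana ∩ Dmitri: ∅.
Zubin ∩ Callum ∩ Priya ∩ Ana ∩ Dmitri ∩ Grace: ∅.
Zubin ∩ Callum ∩ Priya ∩ Ana ∩ Dmitri ∩ Grace ∩ Sam: ∅.
There is no time when everyone is free.
There is no common window, so the total is 0 minutes.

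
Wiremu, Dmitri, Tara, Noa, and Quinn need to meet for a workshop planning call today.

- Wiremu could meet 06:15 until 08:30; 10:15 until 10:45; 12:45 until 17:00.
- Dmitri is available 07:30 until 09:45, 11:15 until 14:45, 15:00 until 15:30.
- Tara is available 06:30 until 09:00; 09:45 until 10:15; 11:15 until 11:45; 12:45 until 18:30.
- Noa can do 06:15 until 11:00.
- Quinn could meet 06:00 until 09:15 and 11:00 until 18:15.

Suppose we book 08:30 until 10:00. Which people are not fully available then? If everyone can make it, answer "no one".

Wiremu: not fully free for 08:30-10:00. Dmitri: not fully free for 08:30-10:00. Tara: not fully free for 08:30-10:00. Noa: free for 08:30-10:00. Quinn: not fully free for 08:30-10:00.

Dmitri, Quinn, Tara, Wiremu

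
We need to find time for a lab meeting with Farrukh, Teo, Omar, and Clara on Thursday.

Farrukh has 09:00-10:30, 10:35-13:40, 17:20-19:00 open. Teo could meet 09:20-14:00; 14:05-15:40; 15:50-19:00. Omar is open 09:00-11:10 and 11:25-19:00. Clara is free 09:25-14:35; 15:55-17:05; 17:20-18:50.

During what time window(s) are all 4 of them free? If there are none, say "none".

Farrukh ∩ Teo: 09:20-10:30, 10:35-13:40, 17:20-19:00.
Farrukh ∩ Teo ∩ Omar: 09:20-10:30, 10:35-11:10, 11:25-13:40, 17:20-19:00.
Farrukh ∩ Teo ∩ Omar ∩ Clara: 09:25-10:30, 10:35-11:10, 11:25-13:40, 17:20-18:50.
Those are the intersection windows.

09:25-10:30, 10:35-11:10, 11:25-13:40, 17:20-18:50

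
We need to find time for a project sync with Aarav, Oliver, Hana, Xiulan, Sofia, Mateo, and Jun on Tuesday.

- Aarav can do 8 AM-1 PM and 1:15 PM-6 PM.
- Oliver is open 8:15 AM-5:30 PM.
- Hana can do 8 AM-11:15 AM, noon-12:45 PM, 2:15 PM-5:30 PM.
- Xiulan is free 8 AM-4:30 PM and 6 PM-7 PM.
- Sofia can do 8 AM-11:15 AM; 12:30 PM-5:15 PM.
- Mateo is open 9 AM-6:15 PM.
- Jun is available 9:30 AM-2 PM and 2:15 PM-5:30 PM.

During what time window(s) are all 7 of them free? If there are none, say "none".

09:30-11:15, 12:30-12:45, 14:15-16:30

Aarav ∩ Oliver: 08:15-13:00, 13:15-17:30.
Aarav ∩ Oliver ∩ Hana: 08:15-11:15, 12:00-12:45, 14:15-17:30.
Aarav ∩ Oliver ∩ Hana ∩ Xiulan: 08:15-11:15, 12:00-12:45, 14:15-16:30.
Aarav ∩ Oliver ∩ Hana ∩ Xiulan ∩ Sofia: 08:15-11:15, 12:30-12:45, 14:15-16:30.
Aarav ∩ Oliver ∩ Hana ∩ Xiulan ∩ Sofia ∩ Mateo: 09:00-11:15, 12:30-12:45, 14:15-16:30.
Aarav ∩ Oliver ∩ Hana ∩ Xiulan ∩ Sofia ∩ Mateo ∩ Jun: 09:30-11:15, 12:30-12:45, 14:15-16:30.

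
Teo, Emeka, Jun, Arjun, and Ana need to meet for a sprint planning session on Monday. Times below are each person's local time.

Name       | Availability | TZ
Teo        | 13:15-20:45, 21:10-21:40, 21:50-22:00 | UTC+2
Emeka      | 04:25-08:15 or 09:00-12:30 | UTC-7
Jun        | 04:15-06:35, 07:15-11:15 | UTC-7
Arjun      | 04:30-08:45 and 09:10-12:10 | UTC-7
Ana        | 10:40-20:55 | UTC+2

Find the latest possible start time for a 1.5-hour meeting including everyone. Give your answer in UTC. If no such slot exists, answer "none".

16:45

Teo in UTC: 11:15-18:45, 19:10-19:40, 19:50-20:00 (subtract 2h to convert from UTC+2).
Emeka in UTC: 11:25-15:15, 16:00-19:30 (add 7h to convert from UTC-7).
Jun in UTC: 11:15-13:35, 14:15-18:15 (add 7h to convert from UTC-7).
Arjun in UTC: 11:30-15:45, 16:10-19:10 (add 7h to convert from UTC-7).
Ana in UTC: 08:40-18:55 (subtract 2h to convert from UTC+2).
Teo ∩ Emeka: 11:25-15:15, 16:00-18:45, 19:10-19:30.
Teo ∩ Emeka ∩ Jun: 11:25-13:35, 14:15-15:15, 16:00-18:15.
Teo ∩ Emeka ∩ Jun ∩ Arjun: 11:30-13:35, 14:15-15:15, 16:10-18:15.
Teo ∩ Emeka ∩ Jun ∩ Arjun ∩ Ana: 11:30-13:35, 14:15-15:15, 16:10-18:15.
The last common window of at least 90 minutes is 16:10-18:15; a 90-minute meeting can start as late as 16:45 and still end by 18:15.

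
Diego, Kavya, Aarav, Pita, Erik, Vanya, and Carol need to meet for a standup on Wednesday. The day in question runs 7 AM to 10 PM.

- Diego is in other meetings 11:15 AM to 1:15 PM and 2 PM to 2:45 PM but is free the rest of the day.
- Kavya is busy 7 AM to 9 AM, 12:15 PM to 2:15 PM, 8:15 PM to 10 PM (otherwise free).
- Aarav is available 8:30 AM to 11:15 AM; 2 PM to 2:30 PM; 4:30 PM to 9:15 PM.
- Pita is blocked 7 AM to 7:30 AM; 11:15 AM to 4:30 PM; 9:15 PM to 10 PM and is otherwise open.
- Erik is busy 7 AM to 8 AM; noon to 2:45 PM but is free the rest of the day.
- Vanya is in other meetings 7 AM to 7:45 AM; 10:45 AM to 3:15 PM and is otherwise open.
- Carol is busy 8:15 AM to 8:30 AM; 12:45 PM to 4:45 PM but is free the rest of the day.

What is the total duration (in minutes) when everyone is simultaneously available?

Diego free: 07:00-11:15, 13:15-14:00, 14:45-22:00 (invert busy blocks within the working day).
Kavya free: 09:00-12:15, 14:15-20:15 (invert busy blocks within the working day).
Aarav free: 08:30-11:15, 14:00-14:30, 16:30-21:15.
Pita free: 07:30-11:15, 16:30-21:15 (invert busy blocks within the working day).
Erik free: 08:00-12:00, 14:45-22:00 (invert busy blocks within the working day).
Vanya free: 07:45-10:45, 15:15-22:00 (invert busy blocks within the working day).
Carol free: 07:00-08:15, 08:30-12:45, 16:45-22:00 (invert busy blocks within the working day).
Diego ∩ Kavya: 09:00-11:15, 14:45-20:15.
Diego ∩ Kavya ∩ Aarav: 09:00-11:15, 16:30-20:15.
Diego ∩ Kavya ∩ Aarav ∩ Pita: 09:00-11:15, 16:30-20:15.
Diego ∩ Kavya ∩ Aarav ∩ Pita ∩ Erik: 09:00-11:15, 16:30-20:15.
Diego ∩ Kavya ∩ Aarav ∩ Pita ∩ Erik ∩ Vanya: 09:00-10:45, 16:30-20:15.
Diego ∩ Kavya ∩ Aarav ∩ Pita ∩ Erik ∩ Vanya ∩ Carol: 09:00-10:45, 16:45-20:15.
Summing the common windows: 105 + 210 = 315 minutes.

315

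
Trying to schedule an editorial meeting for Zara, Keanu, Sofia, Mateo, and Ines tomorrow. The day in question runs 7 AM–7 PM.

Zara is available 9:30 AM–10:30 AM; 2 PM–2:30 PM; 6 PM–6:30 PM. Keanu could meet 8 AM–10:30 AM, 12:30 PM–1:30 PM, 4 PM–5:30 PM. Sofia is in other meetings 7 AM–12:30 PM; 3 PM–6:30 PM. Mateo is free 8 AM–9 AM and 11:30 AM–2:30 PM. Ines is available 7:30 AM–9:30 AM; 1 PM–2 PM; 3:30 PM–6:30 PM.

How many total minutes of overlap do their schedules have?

0

Zara free: 09:30-10:30, 14:00-14:30, 18:00-18:30.
Keanu free: 08:00-10:30, 12:30-13:30, 16:00-17:30.
Sofia free: 12:30-15:00, 18:30-19:00 (invert busy blocks within the working day).
Mateo free: 08:00-09:00, 11:30-14:30.
Ines free: 07:30-09:30, 13:00-14:00, 15:30-18:30.
Zara ∩ Keanu: 09:30-10:30.
Zara ∩ Keanu ∩ Sofia: ∅.
Zara ∩ Keanu ∩ Sofia ∩ Mateo: ∅.
Zara ∩ Keanu ∩ Sofia ∩ Mateo ∩ Ines: ∅.
There is no time when everyone is free.
There is no common window, so the total is 0 minutes.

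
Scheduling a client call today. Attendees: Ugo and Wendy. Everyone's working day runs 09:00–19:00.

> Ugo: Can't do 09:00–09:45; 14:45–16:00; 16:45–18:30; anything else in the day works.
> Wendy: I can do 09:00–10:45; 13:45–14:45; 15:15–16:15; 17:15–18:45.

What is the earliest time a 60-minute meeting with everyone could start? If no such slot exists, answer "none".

Ugo free: 09:45-14:45, 16:00-16:45, 18:30-19:00 (invert busy blocks within the working day).
Wendy free: 09:00-10:45, 13:45-14:45, 15:15-16:15, 17:15-18:45.
Ugo ∩ Wendy: 09:45-10:45, 13:45-14:45, 16:00-16:15, 18:30-18:45.
Those are the intersection windows.
The first common window of at least 60 minutes is 09:45-10:45, so the earliest start is 09:45.

09:45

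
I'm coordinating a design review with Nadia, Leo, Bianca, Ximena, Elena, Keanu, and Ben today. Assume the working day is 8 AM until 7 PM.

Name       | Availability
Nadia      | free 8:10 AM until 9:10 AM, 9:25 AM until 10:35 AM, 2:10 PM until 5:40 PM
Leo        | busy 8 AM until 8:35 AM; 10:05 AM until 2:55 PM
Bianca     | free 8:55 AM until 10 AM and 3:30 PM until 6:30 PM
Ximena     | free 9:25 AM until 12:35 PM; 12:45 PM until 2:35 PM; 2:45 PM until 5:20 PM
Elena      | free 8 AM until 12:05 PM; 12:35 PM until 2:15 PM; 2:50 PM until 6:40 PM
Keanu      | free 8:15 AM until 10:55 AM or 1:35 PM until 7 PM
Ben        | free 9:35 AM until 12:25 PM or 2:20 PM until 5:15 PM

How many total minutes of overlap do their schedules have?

Nadia free: 08:10-09:10, 09:25-10:35, 14:10-17:40.
Leo free: 08:35-10:05, 14:55-19:00 (invert busy blocks within the working day).
Bianca free: 08:55-10:00, 15:30-18:30.
Ximena free: 09:25-12:35, 12:45-14:35, 14:45-17:20.
Elena free: 08:00-12:05, 12:35-14:15, 14:50-18:40.
Keanu free: 08:15-10:55, 13:35-19:00.
Ben free: 09:35-12:25, 14:20-17:15.
Nadia ∩ Leo: 08:35-09:10, 09:25-10:05, 14:55-17:40.
Nadia ∩ Leo ∩ Bianca: 08:55-09:10, 09:25-10:00, 15:30-17:40.
Nadia ∩ Leo ∩ Bianca ∩ Ximena: 09:25-10:00, 15:30-17:20.
Nadia ∩ Leo ∩ Bianca ∩ Ximena ∩ Elena: 09:25-10:00, 15:30-17:20.
Nadia ∩ Leo ∩ Bianca ∩ Ximena ∩ Elena ∩ Keanu: 09:25-10:00, 15:30-17:20.
Nadia ∩ Leo ∩ Bianca ∩ Ximena ∩ Elena ∩ Keanu ∩ Ben: 09:35-10:00, 15:30-17:15.
Those are the intersection windows.
Summing the common windows: 25 + 105 = 130 minutes.

130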